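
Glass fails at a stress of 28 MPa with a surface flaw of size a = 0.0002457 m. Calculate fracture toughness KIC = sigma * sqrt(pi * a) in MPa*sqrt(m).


Fracture toughness: KIC = sigma * sqrt(pi * a)
  pi * a = pi * 0.0002457 = 0.000771889
  sqrt(pi * a) = 0.027783
  KIC = 28 * 0.027783 = 0.778 MPa*sqrt(m)

0.778 MPa*sqrt(m)


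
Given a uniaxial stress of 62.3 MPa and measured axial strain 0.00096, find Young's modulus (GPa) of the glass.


Young's modulus: E = stress / strain
  E = 62.3 MPa / 0.00096 = 64895.83 MPa
Convert to GPa: 64895.83 / 1000 = 64.9 GPa

64.9 GPa


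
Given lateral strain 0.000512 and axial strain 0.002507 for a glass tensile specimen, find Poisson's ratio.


Poisson's ratio: nu = lateral strain / axial strain
  nu = 0.000512 / 0.002507 = 0.2042

0.2042


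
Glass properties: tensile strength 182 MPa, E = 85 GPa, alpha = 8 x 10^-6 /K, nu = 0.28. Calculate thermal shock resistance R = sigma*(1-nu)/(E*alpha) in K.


Thermal shock resistance: R = sigma * (1 - nu) / (E * alpha)
  Numerator = 182 * (1 - 0.28) = 131.04
  Denominator = 85 * 1000 * (8 x 10^-6) = 0.68
  R = 131.04 / 0.68 = 192.7 K

192.7 K


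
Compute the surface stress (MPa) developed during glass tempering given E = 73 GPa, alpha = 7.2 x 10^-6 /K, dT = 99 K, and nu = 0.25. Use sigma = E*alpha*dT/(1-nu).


Tempering stress: sigma = E * alpha * dT / (1 - nu)
  E (MPa) = 73 * 1000 = 73000
  Numerator = 73000 * (7.2 x 10^-6) * 99 = 52.0344
  Denominator = 1 - 0.25 = 0.75
  sigma = 52.0344 / 0.75 = 69.4 MPa

69.4 MPa


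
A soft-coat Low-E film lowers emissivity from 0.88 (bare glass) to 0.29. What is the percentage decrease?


Percentage reduction = (1 - coated/uncoated) * 100
  Ratio = 0.29 / 0.88 = 0.3295
  Reduction = (1 - 0.3295) * 100 = 67.0%

67.0%


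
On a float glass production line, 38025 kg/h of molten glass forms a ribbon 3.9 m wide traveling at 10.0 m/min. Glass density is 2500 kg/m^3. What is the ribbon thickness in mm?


Ribbon cross-section from mass balance:
  Volume rate = throughput / density = 38025 / 2500 = 15.21 m^3/h
  thickness = volume rate / (speed * 60 * width), i.e.
  thickness = throughput / (60 * speed * width * density) * 1000
  thickness = 38025 / (60 * 10.0 * 3.9 * 2500) * 1000 = 6.5 mm

6.5 mm


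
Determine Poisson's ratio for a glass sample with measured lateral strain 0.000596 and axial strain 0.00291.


Poisson's ratio: nu = lateral strain / axial strain
  nu = 0.000596 / 0.00291 = 0.2048

0.2048


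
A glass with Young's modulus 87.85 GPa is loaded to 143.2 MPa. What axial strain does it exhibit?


Rearrange E = sigma / epsilon:
  epsilon = sigma / E
  E (MPa) = 87.85 * 1000 = 87850
  epsilon = 143.2 / 87850 = 0.00163

0.00163


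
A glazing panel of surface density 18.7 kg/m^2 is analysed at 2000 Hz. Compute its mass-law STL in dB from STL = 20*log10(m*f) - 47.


Mass law: STL = 20 * log10(m * f) - 47
  m * f = 18.7 * 2000 = 37400
  log10(37400) = 4.57287
  STL = 20 * 4.57287 - 47 = 91.4574 - 47 = 44.5 dB

44.5 dB


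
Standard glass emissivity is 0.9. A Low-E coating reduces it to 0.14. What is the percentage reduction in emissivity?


Percentage reduction = (1 - coated/uncoated) * 100
  Ratio = 0.14 / 0.9 = 0.1556
  Reduction = (1 - 0.1556) * 100 = 84.4%

84.4%


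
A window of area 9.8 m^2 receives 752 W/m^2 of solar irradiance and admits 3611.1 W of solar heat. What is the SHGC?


Rearrange Q = Area * SHGC * Irradiance:
  SHGC = Q / (Area * Irradiance)
  SHGC = 3611.1 / (9.8 * 752) = 0.49

0.49


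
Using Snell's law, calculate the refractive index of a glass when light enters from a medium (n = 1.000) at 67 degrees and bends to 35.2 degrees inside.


Apply Snell's law: n1 * sin(theta1) = n2 * sin(theta2)
  n2 = n1 * sin(theta1) / sin(theta2)
  sin(67) = 0.920505
  sin(35.2) = 0.576432
  n2 = 1.000 * 0.920505 / 0.576432 = 1.5969

1.5969


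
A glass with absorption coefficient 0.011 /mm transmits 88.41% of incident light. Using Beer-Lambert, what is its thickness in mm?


Rearrange T = exp(-alpha * thickness):
  thickness = -ln(T) / alpha
  T = 88.41/100 = 0.8841
  ln(T) = -0.12319
  -ln(T) = 0.12319
  thickness = 0.12319 / 0.011 = 11.2 mm

11.2 mm


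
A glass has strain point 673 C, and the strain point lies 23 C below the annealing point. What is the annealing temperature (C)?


T_anneal = T_strain + gap:
  T_anneal = 673 + 23 = 696 C

696 C


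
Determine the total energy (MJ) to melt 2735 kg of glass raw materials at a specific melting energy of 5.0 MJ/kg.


Total energy = mass * specific energy
  E = 2735 * 5.0 = 13675 MJ

13675 MJ


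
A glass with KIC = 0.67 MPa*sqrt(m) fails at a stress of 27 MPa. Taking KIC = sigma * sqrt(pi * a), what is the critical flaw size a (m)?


Rearrange KIC = sigma * sqrt(pi * a):
  sqrt(pi * a) = KIC / sigma
  sqrt(pi * a) = 0.67 / 27 = 0.024815
  a = (KIC / sigma)^2 / pi
  a = 0.024815^2 / pi = 0.000196 m

0.000196 m


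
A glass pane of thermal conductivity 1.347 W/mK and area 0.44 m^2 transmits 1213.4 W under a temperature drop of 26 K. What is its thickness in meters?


Fourier's law: t = k * A * dT / Q
  t = 1.347 * 0.44 * 26 / 1213.4
  t = 15.40968 / 1213.4 = 0.0127 m

0.0127 m


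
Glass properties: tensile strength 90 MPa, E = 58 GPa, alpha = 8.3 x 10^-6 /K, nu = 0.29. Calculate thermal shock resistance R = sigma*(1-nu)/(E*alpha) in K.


Thermal shock resistance: R = sigma * (1 - nu) / (E * alpha)
  Numerator = 90 * (1 - 0.29) = 63.9
  Denominator = 58 * 1000 * (8.3 x 10^-6) = 0.4814
  R = 63.9 / 0.4814 = 132.7 K

132.7 K


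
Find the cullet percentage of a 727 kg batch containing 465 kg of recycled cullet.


Cullet ratio = (cullet mass / total batch mass) * 100
  Ratio = 465 / 727 * 100 = 63.96%

63.96%


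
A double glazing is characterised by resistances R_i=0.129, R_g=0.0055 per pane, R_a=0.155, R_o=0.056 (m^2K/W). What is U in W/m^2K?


Total thermal resistance (series):
  R_total = R_in + R_glass + R_air + R_glass + R_out
  R_total = 0.129 + 0.0055 + 0.155 + 0.0055 + 0.056 = 0.351 m^2K/W
U-value = 1 / R_total = 1 / 0.351 = 2.849 W/m^2K

2.849 W/m^2K


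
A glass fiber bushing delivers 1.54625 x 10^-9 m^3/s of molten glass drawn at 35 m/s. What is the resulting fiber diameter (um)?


Cross-sectional area from continuity:
  A = Q / v = 1.54625 x 10^-9 / 35 = 4.417857 x 10^-11 m^2
Diameter from circular cross-section:
  d = sqrt(4A / pi) * 10^6 (m -> um)
  d = sqrt(4 * 4.417857 x 10^-11 / pi) * 10^6 = 7.5 um

7.5 um


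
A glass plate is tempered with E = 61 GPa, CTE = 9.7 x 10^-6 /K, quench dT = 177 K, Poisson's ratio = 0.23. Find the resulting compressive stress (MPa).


Tempering stress: sigma = E * alpha * dT / (1 - nu)
  E (MPa) = 61 * 1000 = 61000
  Numerator = 61000 * (9.7 x 10^-6) * 177 = 104.7309
  Denominator = 1 - 0.23 = 0.77
  sigma = 104.7309 / 0.77 = 136.0 MPa

136.0 MPa


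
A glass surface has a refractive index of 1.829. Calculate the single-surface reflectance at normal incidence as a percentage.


Fresnel reflectance at normal incidence:
  R = ((n - 1)/(n + 1))^2
  (n - 1)/(n + 1) = (1.829 - 1)/(1.829 + 1) = 0.293036
  R = 0.293036^2 = 0.0858701
  R(%) = 0.0858701 * 100 = 8.587%

8.587%


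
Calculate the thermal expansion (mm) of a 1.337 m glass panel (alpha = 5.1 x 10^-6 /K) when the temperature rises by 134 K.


Thermal expansion formula: dL = alpha * L0 * dT
  dL = (5.1 x 10^-6) * 1.337 * 134 = 0.00091371 m
Convert to mm: 0.00091371 * 1000 = 0.9137 mm

0.9137 mm


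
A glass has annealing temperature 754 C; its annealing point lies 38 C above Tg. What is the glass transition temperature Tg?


Rearrange T_anneal = Tg + offset for Tg:
  Tg = T_anneal - offset = 754 - 38 = 716 C

716 C


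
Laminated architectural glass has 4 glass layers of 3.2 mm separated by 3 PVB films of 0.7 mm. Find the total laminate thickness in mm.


Total thickness = glass contribution + PVB contribution
  Glass: 4 * 3.2 = 12.8 mm
  PVB: 3 * 0.7 = 2.1 mm
  Total = 12.8 + 2.1 = 14.9 mm

14.9 mm


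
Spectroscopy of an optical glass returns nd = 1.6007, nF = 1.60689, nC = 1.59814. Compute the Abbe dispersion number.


Abbe number formula: Vd = (nd - 1) / (nF - nC)
  nd - 1 = 1.6007 - 1 = 0.6007
  nF - nC = 1.60689 - 1.59814 = 0.00875
  Vd = 0.6007 / 0.00875 = 68.65

68.65


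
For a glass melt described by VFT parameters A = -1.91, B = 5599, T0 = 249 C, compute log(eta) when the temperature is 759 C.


VFT equation: log(eta) = A + B / (T - T0)
  T - T0 = 759 - 249 = 510
  B / (T - T0) = 5599 / 510 = 10.978
  log(eta) = -1.91 + 10.978 = 9.068

9.068


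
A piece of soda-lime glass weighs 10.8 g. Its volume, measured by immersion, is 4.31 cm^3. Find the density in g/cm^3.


Use the definition of density:
  rho = mass / volume
  rho = 10.8 / 4.31 = 2.506 g/cm^3

2.506 g/cm^3


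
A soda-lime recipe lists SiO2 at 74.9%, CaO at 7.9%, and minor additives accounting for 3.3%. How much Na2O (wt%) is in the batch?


Pieces sum to 100%:
  Na2O = 100 - (SiO2 + CaO + others)
  Na2O = 100 - (74.9 + 7.9 + 3.3) = 13.9%

13.9%


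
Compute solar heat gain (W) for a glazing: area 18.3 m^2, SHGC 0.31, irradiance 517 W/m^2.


Solar heat gain: Q = Area * SHGC * Irradiance
  Q = 18.3 * 0.31 * 517 = 2932.9 W

2932.9 W


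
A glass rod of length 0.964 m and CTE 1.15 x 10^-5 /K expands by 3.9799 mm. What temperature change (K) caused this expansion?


Rearrange dL = alpha * L0 * dT for dT:
  dT = dL / (alpha * L0)
  dL (m) = 3.9799 / 1000 = 0.0039799
  dT = 0.0039799 / ((1.15 x 10^-5) * 0.964) = 359.0 K

359.0 K


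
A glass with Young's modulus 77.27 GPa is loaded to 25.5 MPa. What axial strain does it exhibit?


Rearrange E = sigma / epsilon:
  epsilon = sigma / E
  E (MPa) = 77.27 * 1000 = 77270
  epsilon = 25.5 / 77270 = 0.00033

0.00033


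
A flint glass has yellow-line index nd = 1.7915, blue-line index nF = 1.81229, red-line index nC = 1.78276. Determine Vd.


Abbe number formula: Vd = (nd - 1) / (nF - nC)
  nd - 1 = 1.7915 - 1 = 0.7915
  nF - nC = 1.81229 - 1.78276 = 0.02953
  Vd = 0.7915 / 0.02953 = 26.8

26.8


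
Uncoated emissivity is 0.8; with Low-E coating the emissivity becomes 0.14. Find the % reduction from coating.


Percentage reduction = (1 - coated/uncoated) * 100
  Ratio = 0.14 / 0.8 = 0.175
  Reduction = (1 - 0.175) * 100 = 82.5%

82.5%


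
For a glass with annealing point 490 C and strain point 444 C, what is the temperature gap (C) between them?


Gap = T_anneal - T_strain:
  gap = 490 - 444 = 46 C

46 C


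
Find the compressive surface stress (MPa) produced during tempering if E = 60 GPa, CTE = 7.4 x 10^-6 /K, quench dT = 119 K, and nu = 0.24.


Tempering stress: sigma = E * alpha * dT / (1 - nu)
  E (MPa) = 60 * 1000 = 60000
  Numerator = 60000 * (7.4 x 10^-6) * 119 = 52.836
  Denominator = 1 - 0.24 = 0.76
  sigma = 52.836 / 0.76 = 69.5 MPa

69.5 MPa


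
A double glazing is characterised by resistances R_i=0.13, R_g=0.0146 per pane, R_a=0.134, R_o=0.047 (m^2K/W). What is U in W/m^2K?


Total thermal resistance (series):
  R_total = R_in + R_glass + R_air + R_glass + R_out
  R_total = 0.13 + 0.0146 + 0.134 + 0.0146 + 0.047 = 0.3402 m^2K/W
U-value = 1 / R_total = 1 / 0.3402 = 2.939 W/m^2K

2.939 W/m^2K


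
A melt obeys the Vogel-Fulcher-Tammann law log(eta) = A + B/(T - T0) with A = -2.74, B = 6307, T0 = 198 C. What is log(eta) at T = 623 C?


VFT equation: log(eta) = A + B / (T - T0)
  T - T0 = 623 - 198 = 425
  B / (T - T0) = 6307 / 425 = 14.84
  log(eta) = -2.74 + 14.84 = 12.1

12.1


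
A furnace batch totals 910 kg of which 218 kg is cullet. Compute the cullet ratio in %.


Cullet ratio = (cullet mass / total batch mass) * 100
  Ratio = 218 / 910 * 100 = 23.96%

23.96%


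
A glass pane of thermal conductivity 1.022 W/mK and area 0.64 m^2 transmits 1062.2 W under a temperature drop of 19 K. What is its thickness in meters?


Fourier's law: t = k * A * dT / Q
  t = 1.022 * 0.64 * 19 / 1062.2
  t = 12.42752 / 1062.2 = 0.0117 m

0.0117 m


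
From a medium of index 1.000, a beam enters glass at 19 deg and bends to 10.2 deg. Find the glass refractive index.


Apply Snell's law: n1 * sin(theta1) = n2 * sin(theta2)
  n2 = n1 * sin(theta1) / sin(theta2)
  sin(19) = 0.325568
  sin(10.2) = 0.177085
  n2 = 1.000 * 0.325568 / 0.177085 = 1.8385

1.8385


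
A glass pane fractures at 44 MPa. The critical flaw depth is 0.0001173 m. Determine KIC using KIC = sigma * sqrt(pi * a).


Fracture toughness: KIC = sigma * sqrt(pi * a)
  pi * a = pi * 0.0001173 = 0.000368509
  sqrt(pi * a) = 0.019197
  KIC = 44 * 0.019197 = 0.845 MPa*sqrt(m)

0.845 MPa*sqrt(m)


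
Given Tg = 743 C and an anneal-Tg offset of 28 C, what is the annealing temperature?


The annealing temperature is Tg plus the offset:
  T_anneal = 743 + 28 = 771 C

771 C


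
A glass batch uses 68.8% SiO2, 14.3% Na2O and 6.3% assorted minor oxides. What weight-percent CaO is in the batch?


Pieces sum to 100%:
  CaO = 100 - (SiO2 + Na2O + others)
  CaO = 100 - (68.8 + 14.3 + 6.3) = 10.6%

10.6%


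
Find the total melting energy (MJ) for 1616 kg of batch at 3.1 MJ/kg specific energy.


Total energy = mass * specific energy
  E = 1616 * 3.1 = 5009.6 MJ

5009.6 MJ


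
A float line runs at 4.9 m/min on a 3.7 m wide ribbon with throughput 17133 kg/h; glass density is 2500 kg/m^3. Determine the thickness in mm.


Ribbon cross-section from mass balance:
  Volume rate = throughput / density = 17133 / 2500 = 6.8532 m^3/h
  thickness = volume rate / (speed * 60 * width), i.e.
  thickness = throughput / (60 * speed * width * density) * 1000
  thickness = 17133 / (60 * 4.9 * 3.7 * 2500) * 1000 = 6.3 mm

6.3 mm


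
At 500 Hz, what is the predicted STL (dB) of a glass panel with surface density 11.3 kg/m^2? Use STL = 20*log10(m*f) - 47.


Mass law: STL = 20 * log10(m * f) - 47
  m * f = 11.3 * 500 = 5650
  log10(5650) = 3.75205
  STL = 20 * 3.75205 - 47 = 75.041 - 47 = 28.0 dB

28.0 dB


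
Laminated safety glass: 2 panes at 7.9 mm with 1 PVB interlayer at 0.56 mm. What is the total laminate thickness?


Total thickness = glass contribution + PVB contribution
  Glass: 2 * 7.9 = 15.8 mm
  PVB: 1 * 0.56 = 0.56 mm
  Total = 15.8 + 0.56 = 16.36 mm

16.36 mm


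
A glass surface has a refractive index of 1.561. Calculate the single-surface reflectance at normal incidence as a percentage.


Fresnel reflectance at normal incidence:
  R = ((n - 1)/(n + 1))^2
  (n - 1)/(n + 1) = (1.561 - 1)/(1.561 + 1) = 0.219055
  R = 0.219055^2 = 0.0479851
  R(%) = 0.0479851 * 100 = 4.799%

4.799%


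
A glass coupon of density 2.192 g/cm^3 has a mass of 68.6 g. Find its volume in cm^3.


Rearrange rho = m / V:
  V = m / rho
  V = 68.6 / 2.192 = 31.296 cm^3

31.296 cm^3


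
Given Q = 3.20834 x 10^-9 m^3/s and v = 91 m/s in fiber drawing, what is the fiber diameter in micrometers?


Cross-sectional area from continuity:
  A = Q / v = 3.20834 x 10^-9 / 91 = 3.525648 x 10^-11 m^2
Diameter from circular cross-section:
  d = sqrt(4A / pi) * 10^6 (m -> um)
  d = sqrt(4 * 3.525648 x 10^-11 / pi) * 10^6 = 6.7 um

6.7 um


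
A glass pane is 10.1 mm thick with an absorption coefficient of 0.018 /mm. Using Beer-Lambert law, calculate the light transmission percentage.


Beer-Lambert law: T = exp(-alpha * thickness)
  exponent = -0.018 * 10.1 = -0.1818
  T = exp(-0.1818) = 0.8338
  Percentage = 0.8338 * 100 = 83.38%

83.38%


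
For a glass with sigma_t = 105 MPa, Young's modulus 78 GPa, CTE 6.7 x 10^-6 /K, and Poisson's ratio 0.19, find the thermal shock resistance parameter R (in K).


Thermal shock resistance: R = sigma * (1 - nu) / (E * alpha)
  Numerator = 105 * (1 - 0.19) = 85.05
  Denominator = 78 * 1000 * (6.7 x 10^-6) = 0.5226
  R = 85.05 / 0.5226 = 162.7 K

162.7 K


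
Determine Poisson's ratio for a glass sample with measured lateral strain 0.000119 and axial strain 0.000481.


Poisson's ratio: nu = lateral strain / axial strain
  nu = 0.000119 / 0.000481 = 0.2474

0.2474


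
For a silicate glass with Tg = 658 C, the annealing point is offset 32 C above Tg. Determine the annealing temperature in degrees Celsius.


The annealing temperature is Tg plus the offset:
  T_anneal = 658 + 32 = 690 C

690 C


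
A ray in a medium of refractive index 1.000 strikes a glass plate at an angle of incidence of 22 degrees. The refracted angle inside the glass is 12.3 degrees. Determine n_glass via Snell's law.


Apply Snell's law: n1 * sin(theta1) = n2 * sin(theta2)
  n2 = n1 * sin(theta1) / sin(theta2)
  sin(22) = 0.374607
  sin(12.3) = 0.21303
  n2 = 1.000 * 0.374607 / 0.21303 = 1.7585

1.7585


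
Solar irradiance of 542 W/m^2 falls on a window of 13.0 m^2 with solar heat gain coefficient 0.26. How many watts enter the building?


Solar heat gain: Q = Area * SHGC * Irradiance
  Q = 13.0 * 0.26 * 542 = 1832 W

1832 W


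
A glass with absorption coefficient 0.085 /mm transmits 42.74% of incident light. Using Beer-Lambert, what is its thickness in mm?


Rearrange T = exp(-alpha * thickness):
  thickness = -ln(T) / alpha
  T = 42.74/100 = 0.4274
  ln(T) = -0.85003
  -ln(T) = 0.85003
  thickness = 0.85003 / 0.085 = 10.0 mm

10.0 mm


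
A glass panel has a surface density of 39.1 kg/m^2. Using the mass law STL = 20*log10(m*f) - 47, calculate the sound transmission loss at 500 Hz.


Mass law: STL = 20 * log10(m * f) - 47
  m * f = 39.1 * 500 = 19550
  log10(19550) = 4.29115
  STL = 20 * 4.29115 - 47 = 85.823 - 47 = 38.8 dB

38.8 dB


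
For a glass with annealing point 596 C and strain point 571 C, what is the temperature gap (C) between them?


Gap = T_anneal - T_strain:
  gap = 596 - 571 = 25 C

25 C


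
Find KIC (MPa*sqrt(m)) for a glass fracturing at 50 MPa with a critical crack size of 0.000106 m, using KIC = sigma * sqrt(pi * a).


Fracture toughness: KIC = sigma * sqrt(pi * a)
  pi * a = pi * 0.000106 = 0.000333009
  sqrt(pi * a) = 0.018249
  KIC = 50 * 0.018249 = 0.912 MPa*sqrt(m)

0.912 MPa*sqrt(m)


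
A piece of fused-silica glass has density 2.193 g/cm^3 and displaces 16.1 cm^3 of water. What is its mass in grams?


Rearrange rho = m / V:
  m = rho * V
  m = 2.193 * 16.1 = 35.307 g

35.307 g


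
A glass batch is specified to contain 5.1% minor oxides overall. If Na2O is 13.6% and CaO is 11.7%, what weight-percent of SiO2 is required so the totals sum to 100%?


Known pieces sum to 100%:
  SiO2 = 100 - (others + Na2O + CaO)
  SiO2 = 100 - (5.1 + 13.6 + 11.7) = 69.6%

69.6%


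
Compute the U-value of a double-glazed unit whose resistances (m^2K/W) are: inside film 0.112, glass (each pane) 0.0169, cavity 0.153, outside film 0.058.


Total thermal resistance (series):
  R_total = R_in + R_glass + R_air + R_glass + R_out
  R_total = 0.112 + 0.0169 + 0.153 + 0.0169 + 0.058 = 0.3568 m^2K/W
U-value = 1 / R_total = 1 / 0.3568 = 2.803 W/m^2K

2.803 W/m^2K


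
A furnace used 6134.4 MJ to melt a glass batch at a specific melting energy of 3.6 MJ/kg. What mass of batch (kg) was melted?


Rearrange E = m * s for m:
  m = E / s
  m = 6134.4 / 3.6 = 1704.0 kg

1704.0 kg


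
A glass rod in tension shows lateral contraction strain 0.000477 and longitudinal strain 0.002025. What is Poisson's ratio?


Poisson's ratio: nu = lateral strain / axial strain
  nu = 0.000477 / 0.002025 = 0.2356

0.2356


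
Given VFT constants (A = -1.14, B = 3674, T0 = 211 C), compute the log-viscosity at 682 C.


VFT equation: log(eta) = A + B / (T - T0)
  T - T0 = 682 - 211 = 471
  B / (T - T0) = 3674 / 471 = 7.8
  log(eta) = -1.14 + 7.8 = 6.66

6.66


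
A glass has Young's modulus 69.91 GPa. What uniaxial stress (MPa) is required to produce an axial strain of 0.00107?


Rearrange E = sigma / epsilon:
  sigma = E * epsilon
  E (MPa) = 69.91 * 1000 = 69910
  sigma = 69910 * 0.00107 = 74.8 MPa

74.8 MPa


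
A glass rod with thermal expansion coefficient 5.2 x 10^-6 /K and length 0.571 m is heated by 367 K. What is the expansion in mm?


Thermal expansion formula: dL = alpha * L0 * dT
  dL = (5.2 x 10^-6) * 0.571 * 367 = 0.0010897 m
Convert to mm: 0.0010897 * 1000 = 1.0897 mm

1.0897 mm


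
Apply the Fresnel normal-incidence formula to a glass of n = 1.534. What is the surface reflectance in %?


Fresnel reflectance at normal incidence:
  R = ((n - 1)/(n + 1))^2
  (n - 1)/(n + 1) = (1.534 - 1)/(1.534 + 1) = 0.210734
  R = 0.210734^2 = 0.0444088
  R(%) = 0.0444088 * 100 = 4.441%

4.441%


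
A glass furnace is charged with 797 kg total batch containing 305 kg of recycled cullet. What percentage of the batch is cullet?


Cullet ratio = (cullet mass / total batch mass) * 100
  Ratio = 305 / 797 * 100 = 38.27%

38.27%


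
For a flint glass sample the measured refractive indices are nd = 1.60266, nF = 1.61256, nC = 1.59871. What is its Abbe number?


Abbe number formula: Vd = (nd - 1) / (nF - nC)
  nd - 1 = 1.60266 - 1 = 0.60266
  nF - nC = 1.61256 - 1.59871 = 0.01385
  Vd = 0.60266 / 0.01385 = 43.51

43.51


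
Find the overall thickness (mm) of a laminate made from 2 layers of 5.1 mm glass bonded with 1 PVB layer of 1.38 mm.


Total thickness = glass contribution + PVB contribution
  Glass: 2 * 5.1 = 10.2 mm
  PVB: 1 * 1.38 = 1.38 mm
  Total = 10.2 + 1.38 = 11.58 mm

11.58 mm


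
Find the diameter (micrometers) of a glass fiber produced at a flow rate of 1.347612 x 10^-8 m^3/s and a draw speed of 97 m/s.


Cross-sectional area from continuity:
  A = Q / v = 1.347612 x 10^-8 / 97 = 1.389291 x 10^-10 m^2
Diameter from circular cross-section:
  d = sqrt(4A / pi) * 10^6 (m -> um)
  d = sqrt(4 * 1.389291 x 10^-10 / pi) * 10^6 = 13.3 um

13.3 um


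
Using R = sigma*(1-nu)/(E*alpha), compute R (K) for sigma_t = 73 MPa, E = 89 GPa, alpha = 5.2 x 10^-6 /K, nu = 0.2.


Thermal shock resistance: R = sigma * (1 - nu) / (E * alpha)
  Numerator = 73 * (1 - 0.2) = 58.4
  Denominator = 89 * 1000 * (5.2 x 10^-6) = 0.4628
  R = 58.4 / 0.4628 = 126.2 K

126.2 K


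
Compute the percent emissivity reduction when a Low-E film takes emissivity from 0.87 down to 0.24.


Percentage reduction = (1 - coated/uncoated) * 100
  Ratio = 0.24 / 0.87 = 0.2759
  Reduction = (1 - 0.2759) * 100 = 72.4%

72.4%


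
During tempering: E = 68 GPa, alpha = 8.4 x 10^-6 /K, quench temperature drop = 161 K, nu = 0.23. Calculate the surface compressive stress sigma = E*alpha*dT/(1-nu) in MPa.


Tempering stress: sigma = E * alpha * dT / (1 - nu)
  E (MPa) = 68 * 1000 = 68000
  Numerator = 68000 * (8.4 x 10^-6) * 161 = 91.9632
  Denominator = 1 - 0.23 = 0.77
  sigma = 91.9632 / 0.77 = 119.4 MPa

119.4 MPa


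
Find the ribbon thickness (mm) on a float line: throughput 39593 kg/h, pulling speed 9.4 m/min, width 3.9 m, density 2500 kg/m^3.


Ribbon cross-section from mass balance:
  Volume rate = throughput / density = 39593 / 2500 = 15.8372 m^3/h
  thickness = volume rate / (speed * 60 * width), i.e.
  thickness = throughput / (60 * speed * width * density) * 1000
  thickness = 39593 / (60 * 9.4 * 3.9 * 2500) * 1000 = 7.2 mm

7.2 mm


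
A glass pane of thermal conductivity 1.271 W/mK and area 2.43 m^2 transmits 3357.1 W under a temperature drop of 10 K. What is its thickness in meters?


Fourier's law: t = k * A * dT / Q
  t = 1.271 * 2.43 * 10 / 3357.1
  t = 30.8853 / 3357.1 = 0.0092 m

0.0092 m


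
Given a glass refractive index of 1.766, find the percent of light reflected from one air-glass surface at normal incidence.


Fresnel reflectance at normal incidence:
  R = ((n - 1)/(n + 1))^2
  (n - 1)/(n + 1) = (1.766 - 1)/(1.766 + 1) = 0.276934
  R = 0.276934^2 = 0.0766924
  R(%) = 0.0766924 * 100 = 7.669%

7.669%


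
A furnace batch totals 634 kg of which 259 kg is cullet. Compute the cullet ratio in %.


Cullet ratio = (cullet mass / total batch mass) * 100
  Ratio = 259 / 634 * 100 = 40.85%

40.85%


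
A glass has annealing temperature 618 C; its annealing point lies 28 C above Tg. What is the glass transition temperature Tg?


Rearrange T_anneal = Tg + offset for Tg:
  Tg = T_anneal - offset = 618 - 28 = 590 C

590 C


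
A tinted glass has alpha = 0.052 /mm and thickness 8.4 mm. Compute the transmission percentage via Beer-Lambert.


Beer-Lambert law: T = exp(-alpha * thickness)
  exponent = -0.052 * 8.4 = -0.4368
  T = exp(-0.4368) = 0.6461
  Percentage = 0.6461 * 100 = 64.61%

64.61%


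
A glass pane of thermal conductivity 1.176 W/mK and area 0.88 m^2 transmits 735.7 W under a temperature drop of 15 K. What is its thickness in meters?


Fourier's law: t = k * A * dT / Q
  t = 1.176 * 0.88 * 15 / 735.7
  t = 15.5232 / 735.7 = 0.0211 m

0.0211 m


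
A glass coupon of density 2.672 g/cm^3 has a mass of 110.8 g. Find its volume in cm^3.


Rearrange rho = m / V:
  V = m / rho
  V = 110.8 / 2.672 = 41.467 cm^3

41.467 cm^3


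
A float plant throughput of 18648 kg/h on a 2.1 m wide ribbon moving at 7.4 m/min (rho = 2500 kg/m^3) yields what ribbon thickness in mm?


Ribbon cross-section from mass balance:
  Volume rate = throughput / density = 18648 / 2500 = 7.4592 m^3/h
  thickness = volume rate / (speed * 60 * width), i.e.
  thickness = throughput / (60 * speed * width * density) * 1000
  thickness = 18648 / (60 * 7.4 * 2.1 * 2500) * 1000 = 8.0 mm

8.0 mm


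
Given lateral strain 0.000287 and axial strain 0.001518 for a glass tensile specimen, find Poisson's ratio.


Poisson's ratio: nu = lateral strain / axial strain
  nu = 0.000287 / 0.001518 = 0.1891

0.1891


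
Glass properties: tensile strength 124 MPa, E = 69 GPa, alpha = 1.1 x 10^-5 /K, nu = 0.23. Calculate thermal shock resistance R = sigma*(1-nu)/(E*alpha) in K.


Thermal shock resistance: R = sigma * (1 - nu) / (E * alpha)
  Numerator = 124 * (1 - 0.23) = 95.48
  Denominator = 69 * 1000 * (1.1 x 10^-5) = 0.759
  R = 95.48 / 0.759 = 125.8 K

125.8 K


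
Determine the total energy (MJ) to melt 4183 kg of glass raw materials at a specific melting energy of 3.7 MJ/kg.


Total energy = mass * specific energy
  E = 4183 * 3.7 = 15477.1 MJ

15477.1 MJ


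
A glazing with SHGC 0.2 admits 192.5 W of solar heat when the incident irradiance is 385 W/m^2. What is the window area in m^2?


Rearrange Q = Area * SHGC * Irradiance:
  Area = Q / (SHGC * Irradiance)
  Area = 192.5 / (0.2 * 385) = 2.5 m^2

2.5 m^2


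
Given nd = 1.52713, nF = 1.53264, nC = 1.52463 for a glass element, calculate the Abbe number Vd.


Abbe number formula: Vd = (nd - 1) / (nF - nC)
  nd - 1 = 1.52713 - 1 = 0.52713
  nF - nC = 1.53264 - 1.52463 = 0.00801
  Vd = 0.52713 / 0.00801 = 65.81

65.81


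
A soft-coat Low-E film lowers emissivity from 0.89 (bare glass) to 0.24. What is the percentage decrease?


Percentage reduction = (1 - coated/uncoated) * 100
  Ratio = 0.24 / 0.89 = 0.2697
  Reduction = (1 - 0.2697) * 100 = 73.0%

73.0%


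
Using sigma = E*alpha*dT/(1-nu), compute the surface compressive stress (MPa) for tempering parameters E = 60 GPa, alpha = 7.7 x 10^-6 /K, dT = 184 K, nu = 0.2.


Tempering stress: sigma = E * alpha * dT / (1 - nu)
  E (MPa) = 60 * 1000 = 60000
  Numerator = 60000 * (7.7 x 10^-6) * 184 = 85.008
  Denominator = 1 - 0.2 = 0.8
  sigma = 85.008 / 0.8 = 106.3 MPa

106.3 MPa


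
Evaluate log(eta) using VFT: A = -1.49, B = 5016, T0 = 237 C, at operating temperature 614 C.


VFT equation: log(eta) = A + B / (T - T0)
  T - T0 = 614 - 237 = 377
  B / (T - T0) = 5016 / 377 = 13.305
  log(eta) = -1.49 + 13.305 = 11.815

11.815


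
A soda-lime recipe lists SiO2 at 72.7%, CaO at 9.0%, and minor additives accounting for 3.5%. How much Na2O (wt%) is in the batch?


Pieces sum to 100%:
  Na2O = 100 - (SiO2 + CaO + others)
  Na2O = 100 - (72.7 + 9.0 + 3.5) = 14.8%

14.8%


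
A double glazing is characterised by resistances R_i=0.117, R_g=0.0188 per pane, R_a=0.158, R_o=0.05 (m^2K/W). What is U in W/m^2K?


Total thermal resistance (series):
  R_total = R_in + R_glass + R_air + R_glass + R_out
  R_total = 0.117 + 0.0188 + 0.158 + 0.0188 + 0.05 = 0.3626 m^2K/W
U-value = 1 / R_total = 1 / 0.3626 = 2.758 W/m^2K

2.758 W/m^2K


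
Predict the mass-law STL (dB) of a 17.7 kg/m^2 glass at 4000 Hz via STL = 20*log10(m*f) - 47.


Mass law: STL = 20 * log10(m * f) - 47
  m * f = 17.7 * 4000 = 70800
  log10(70800) = 4.85003
  STL = 20 * 4.85003 - 47 = 97.0006 - 47 = 50.0 dB

50.0 dB


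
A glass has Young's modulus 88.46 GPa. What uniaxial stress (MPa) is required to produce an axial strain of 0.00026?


Rearrange E = sigma / epsilon:
  sigma = E * epsilon
  E (MPa) = 88.46 * 1000 = 88460
  sigma = 88460 * 0.00026 = 23.0 MPa

23.0 MPa


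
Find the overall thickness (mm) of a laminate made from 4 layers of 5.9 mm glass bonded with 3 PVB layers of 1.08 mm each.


Total thickness = glass contribution + PVB contribution
  Glass: 4 * 5.9 = 23.6 mm
  PVB: 3 * 1.08 = 3.24 mm
  Total = 23.6 + 3.24 = 26.84 mm

26.84 mm


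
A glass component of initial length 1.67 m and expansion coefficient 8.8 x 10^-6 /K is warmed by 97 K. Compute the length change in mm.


Thermal expansion formula: dL = alpha * L0 * dT
  dL = (8.8 x 10^-6) * 1.67 * 97 = 0.00142551 m
Convert to mm: 0.00142551 * 1000 = 1.4255 mm

1.4255 mm


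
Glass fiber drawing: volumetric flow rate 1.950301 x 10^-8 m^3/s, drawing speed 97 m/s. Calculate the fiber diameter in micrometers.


Cross-sectional area from continuity:
  A = Q / v = 1.950301 x 10^-8 / 97 = 2.01062 x 10^-10 m^2
Diameter from circular cross-section:
  d = sqrt(4A / pi) * 10^6 (m -> um)
  d = sqrt(4 * 2.01062 x 10^-10 / pi) * 10^6 = 16.0 um

16.0 um


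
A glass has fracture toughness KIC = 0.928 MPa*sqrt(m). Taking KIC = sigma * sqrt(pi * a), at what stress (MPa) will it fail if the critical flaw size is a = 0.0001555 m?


Rearrange KIC = sigma * sqrt(pi * a):
  sigma = KIC / sqrt(pi * a)
  sqrt(pi * 0.0001555) = 0.022102
  sigma = 0.928 / 0.022102 = 41.99 MPa

41.99 MPa


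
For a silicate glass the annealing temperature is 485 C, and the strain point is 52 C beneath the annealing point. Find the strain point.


Strain point = annealing point - difference:
  T_strain = 485 - 52 = 433 C

433 C


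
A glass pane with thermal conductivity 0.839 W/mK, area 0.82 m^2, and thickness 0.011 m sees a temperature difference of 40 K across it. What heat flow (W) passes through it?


Fourier's law: Q = k * A * dT / t
  Q = 0.839 * 0.82 * 40 / 0.011
  Q = 27.5192 / 0.011 = 2501.7 W

2501.7 W


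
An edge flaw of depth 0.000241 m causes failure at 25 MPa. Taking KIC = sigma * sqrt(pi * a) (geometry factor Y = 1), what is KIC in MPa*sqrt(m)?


Fracture toughness: KIC = sigma * sqrt(pi * a)
  pi * a = pi * 0.000241 = 0.000757124
  sqrt(pi * a) = 0.027516
  KIC = 25 * 0.027516 = 0.688 MPa*sqrt(m)

0.688 MPa*sqrt(m)


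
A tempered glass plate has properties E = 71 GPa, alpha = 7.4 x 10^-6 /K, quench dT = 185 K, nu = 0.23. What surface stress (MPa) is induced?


Tempering stress: sigma = E * alpha * dT / (1 - nu)
  E (MPa) = 71 * 1000 = 71000
  Numerator = 71000 * (7.4 x 10^-6) * 185 = 97.199
  Denominator = 1 - 0.23 = 0.77
  sigma = 97.199 / 0.77 = 126.2 MPa

126.2 MPa


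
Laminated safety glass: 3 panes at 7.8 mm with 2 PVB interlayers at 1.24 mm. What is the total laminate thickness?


Total thickness = glass contribution + PVB contribution
  Glass: 3 * 7.8 = 23.4 mm
  PVB: 2 * 1.24 = 2.48 mm
  Total = 23.4 + 2.48 = 25.88 mm

25.88 mm


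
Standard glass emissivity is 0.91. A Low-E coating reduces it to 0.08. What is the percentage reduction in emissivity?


Percentage reduction = (1 - coated/uncoated) * 100
  Ratio = 0.08 / 0.91 = 0.0879
  Reduction = (1 - 0.0879) * 100 = 91.2%

91.2%


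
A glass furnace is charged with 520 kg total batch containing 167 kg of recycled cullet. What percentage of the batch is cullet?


Cullet ratio = (cullet mass / total batch mass) * 100
  Ratio = 167 / 520 * 100 = 32.12%

32.12%


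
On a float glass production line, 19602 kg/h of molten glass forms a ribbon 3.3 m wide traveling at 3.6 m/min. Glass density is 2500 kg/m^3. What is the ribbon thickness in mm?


Ribbon cross-section from mass balance:
  Volume rate = throughput / density = 19602 / 2500 = 7.8408 m^3/h
  thickness = volume rate / (speed * 60 * width), i.e.
  thickness = throughput / (60 * speed * width * density) * 1000
  thickness = 19602 / (60 * 3.6 * 3.3 * 2500) * 1000 = 11.0 mm

11.0 mm


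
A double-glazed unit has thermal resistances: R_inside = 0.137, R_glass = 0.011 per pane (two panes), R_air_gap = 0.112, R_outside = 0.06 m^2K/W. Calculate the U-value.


Total thermal resistance (series):
  R_total = R_in + R_glass + R_air + R_glass + R_out
  R_total = 0.137 + 0.011 + 0.112 + 0.011 + 0.06 = 0.331 m^2K/W
U-value = 1 / R_total = 1 / 0.331 = 3.021 W/m^2K

3.021 W/m^2K


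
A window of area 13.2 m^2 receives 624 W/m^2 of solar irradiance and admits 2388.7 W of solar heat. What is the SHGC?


Rearrange Q = Area * SHGC * Irradiance:
  SHGC = Q / (Area * Irradiance)
  SHGC = 2388.7 / (13.2 * 624) = 0.29

0.29


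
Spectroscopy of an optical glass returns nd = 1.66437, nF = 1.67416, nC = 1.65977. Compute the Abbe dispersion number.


Abbe number formula: Vd = (nd - 1) / (nF - nC)
  nd - 1 = 1.66437 - 1 = 0.66437
  nF - nC = 1.67416 - 1.65977 = 0.01439
  Vd = 0.66437 / 0.01439 = 46.17

46.17


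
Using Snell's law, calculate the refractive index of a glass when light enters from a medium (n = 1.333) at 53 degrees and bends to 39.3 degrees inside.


Apply Snell's law: n1 * sin(theta1) = n2 * sin(theta2)
  n2 = n1 * sin(theta1) / sin(theta2)
  sin(53) = 0.798636
  sin(39.3) = 0.633381
  n2 = 1.333 * 0.798636 / 0.633381 = 1.6808

1.6808


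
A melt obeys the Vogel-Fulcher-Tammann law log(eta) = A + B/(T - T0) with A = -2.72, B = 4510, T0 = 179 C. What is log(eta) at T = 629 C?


VFT equation: log(eta) = A + B / (T - T0)
  T - T0 = 629 - 179 = 450
  B / (T - T0) = 4510 / 450 = 10.022
  log(eta) = -2.72 + 10.022 = 7.302

7.302


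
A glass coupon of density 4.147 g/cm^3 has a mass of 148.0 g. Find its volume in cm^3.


Rearrange rho = m / V:
  V = m / rho
  V = 148.0 / 4.147 = 35.688 cm^3

35.688 cm^3


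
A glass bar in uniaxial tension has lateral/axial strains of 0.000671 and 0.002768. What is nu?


Poisson's ratio: nu = lateral strain / axial strain
  nu = 0.000671 / 0.002768 = 0.2424

0.2424


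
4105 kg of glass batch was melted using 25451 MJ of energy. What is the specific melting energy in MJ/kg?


Rearrange E = m * s for s:
  s = E / m
  s = 25451 / 4105 = 6.2 MJ/kg

6.2 MJ/kg


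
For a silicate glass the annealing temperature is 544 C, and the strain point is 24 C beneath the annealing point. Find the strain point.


Strain point = annealing point - difference:
  T_strain = 544 - 24 = 520 C

520 C


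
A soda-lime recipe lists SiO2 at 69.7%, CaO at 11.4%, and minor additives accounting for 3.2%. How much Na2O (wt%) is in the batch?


Pieces sum to 100%:
  Na2O = 100 - (SiO2 + CaO + others)
  Na2O = 100 - (69.7 + 11.4 + 3.2) = 15.7%

15.7%


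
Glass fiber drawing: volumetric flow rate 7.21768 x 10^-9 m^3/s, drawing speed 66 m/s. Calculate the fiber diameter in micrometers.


Cross-sectional area from continuity:
  A = Q / v = 7.21768 x 10^-9 / 66 = 1.093588 x 10^-10 m^2
Diameter from circular cross-section:
  d = sqrt(4A / pi) * 10^6 (m -> um)
  d = sqrt(4 * 1.093588 x 10^-10 / pi) * 10^6 = 11.8 um

11.8 um


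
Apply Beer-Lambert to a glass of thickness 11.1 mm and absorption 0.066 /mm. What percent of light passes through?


Beer-Lambert law: T = exp(-alpha * thickness)
  exponent = -0.066 * 11.1 = -0.7326
  T = exp(-0.7326) = 0.4807
  Percentage = 0.4807 * 100 = 48.07%

48.07%


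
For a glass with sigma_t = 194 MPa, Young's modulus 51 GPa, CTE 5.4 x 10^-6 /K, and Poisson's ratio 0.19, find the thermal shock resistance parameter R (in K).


Thermal shock resistance: R = sigma * (1 - nu) / (E * alpha)
  Numerator = 194 * (1 - 0.19) = 157.14
  Denominator = 51 * 1000 * (5.4 x 10^-6) = 0.2754
  R = 157.14 / 0.2754 = 570.6 K

570.6 K


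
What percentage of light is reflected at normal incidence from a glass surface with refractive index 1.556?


Fresnel reflectance at normal incidence:
  R = ((n - 1)/(n + 1))^2
  (n - 1)/(n + 1) = (1.556 - 1)/(1.556 + 1) = 0.217527
  R = 0.217527^2 = 0.047318
  R(%) = 0.047318 * 100 = 4.732%

4.732%


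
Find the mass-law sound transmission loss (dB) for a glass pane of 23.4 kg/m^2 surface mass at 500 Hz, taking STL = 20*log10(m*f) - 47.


Mass law: STL = 20 * log10(m * f) - 47
  m * f = 23.4 * 500 = 11700
  log10(11700) = 4.06819
  STL = 20 * 4.06819 - 47 = 81.3638 - 47 = 34.4 dB

34.4 dB


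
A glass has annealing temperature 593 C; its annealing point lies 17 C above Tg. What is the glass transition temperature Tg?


Rearrange T_anneal = Tg + offset for Tg:
  Tg = T_anneal - offset = 593 - 17 = 576 C

576 C


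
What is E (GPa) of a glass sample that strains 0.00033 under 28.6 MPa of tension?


Young's modulus: E = stress / strain
  E = 28.6 MPa / 0.00033 = 86666.67 MPa
Convert to GPa: 86666.67 / 1000 = 86.67 GPa

86.67 GPa


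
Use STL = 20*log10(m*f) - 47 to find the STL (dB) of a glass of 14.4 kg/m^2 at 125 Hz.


Mass law: STL = 20 * log10(m * f) - 47
  m * f = 14.4 * 125 = 1800
  log10(1800) = 3.25527
  STL = 20 * 3.25527 - 47 = 65.1054 - 47 = 18.1 dB

18.1 dB


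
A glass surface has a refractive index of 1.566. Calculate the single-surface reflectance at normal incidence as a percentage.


Fresnel reflectance at normal incidence:
  R = ((n - 1)/(n + 1))^2
  (n - 1)/(n + 1) = (1.566 - 1)/(1.566 + 1) = 0.220577
  R = 0.220577^2 = 0.0486542
  R(%) = 0.0486542 * 100 = 4.865%

4.865%


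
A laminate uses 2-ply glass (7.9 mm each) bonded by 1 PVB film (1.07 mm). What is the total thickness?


Total thickness = glass contribution + PVB contribution
  Glass: 2 * 7.9 = 15.8 mm
  PVB: 1 * 1.07 = 1.07 mm
  Total = 15.8 + 1.07 = 16.87 mm

16.87 mm


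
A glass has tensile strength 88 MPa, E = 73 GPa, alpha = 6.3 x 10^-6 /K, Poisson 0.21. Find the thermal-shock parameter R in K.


Thermal shock resistance: R = sigma * (1 - nu) / (E * alpha)
  Numerator = 88 * (1 - 0.21) = 69.52
  Denominator = 73 * 1000 * (6.3 x 10^-6) = 0.4599
  R = 69.52 / 0.4599 = 151.2 K

151.2 K


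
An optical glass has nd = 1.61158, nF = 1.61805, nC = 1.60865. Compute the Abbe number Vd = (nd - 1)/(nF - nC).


Abbe number formula: Vd = (nd - 1) / (nF - nC)
  nd - 1 = 1.61158 - 1 = 0.61158
  nF - nC = 1.61805 - 1.60865 = 0.0094
  Vd = 0.61158 / 0.0094 = 65.06

65.06


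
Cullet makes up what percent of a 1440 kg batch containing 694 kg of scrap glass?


Cullet ratio = (cullet mass / total batch mass) * 100
  Ratio = 694 / 1440 * 100 = 48.19%

48.19%


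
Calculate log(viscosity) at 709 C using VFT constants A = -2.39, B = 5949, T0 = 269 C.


VFT equation: log(eta) = A + B / (T - T0)
  T - T0 = 709 - 269 = 440
  B / (T - T0) = 5949 / 440 = 13.52
  log(eta) = -2.39 + 13.52 = 11.13

11.13


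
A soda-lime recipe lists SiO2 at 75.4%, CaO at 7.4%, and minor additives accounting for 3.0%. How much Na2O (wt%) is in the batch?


Pieces sum to 100%:
  Na2O = 100 - (SiO2 + CaO + others)
  Na2O = 100 - (75.4 + 7.4 + 3.0) = 14.2%

14.2%


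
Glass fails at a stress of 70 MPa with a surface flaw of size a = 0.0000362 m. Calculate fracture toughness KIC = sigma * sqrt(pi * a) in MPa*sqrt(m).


Fracture toughness: KIC = sigma * sqrt(pi * a)
  pi * a = pi * 0.0000362 = 0.000113726
  sqrt(pi * a) = 0.010664
  KIC = 70 * 0.010664 = 0.746 MPa*sqrt(m)

0.746 MPa*sqrt(m)


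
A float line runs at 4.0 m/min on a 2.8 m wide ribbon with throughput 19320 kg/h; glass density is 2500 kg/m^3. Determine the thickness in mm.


Ribbon cross-section from mass balance:
  Volume rate = throughput / density = 19320 / 2500 = 7.728 m^3/h
  thickness = volume rate / (speed * 60 * width), i.e.
  thickness = throughput / (60 * speed * width * density) * 1000
  thickness = 19320 / (60 * 4.0 * 2.8 * 2500) * 1000 = 11.5 mm

11.5 mm
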